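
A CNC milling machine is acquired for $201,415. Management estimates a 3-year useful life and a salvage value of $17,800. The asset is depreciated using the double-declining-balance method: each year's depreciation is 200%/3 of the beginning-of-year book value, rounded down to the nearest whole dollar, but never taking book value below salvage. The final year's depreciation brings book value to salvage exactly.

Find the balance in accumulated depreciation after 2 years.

$179,035

Depreciable base = $201,415 − $17,800 = $183,615.
Year 1: ⌊$201,415 × 200%/3⌋ = $134,276. Book value $67,139.
Year 2: ⌊$67,139 × 200%/3⌋ = $44,759. Book value $22,380.
Accumulated through year 2 = $201,415 − $22,380 = $179,035.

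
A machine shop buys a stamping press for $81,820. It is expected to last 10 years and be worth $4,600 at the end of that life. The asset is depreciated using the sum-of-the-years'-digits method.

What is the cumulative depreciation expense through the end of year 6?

Depreciable base = $81,820 − $4,600 = $77,220.
Sum of the years' digits = 10+9+8+7+6+5+4+3+2+1 = 55.
Year 1: $77,220 × 10/55 = $14,040. Book value $67,780.
Year 2: $77,220 × 9/55 = $12,636. Book value $55,144.
Year 3: $77,220 × 8/55 = $11,232. Book value $43,912.
Year 4: $77,220 × 7/55 = $9,828. Book value $34,084.
Year 5: $77,220 × 6/55 = $8,424. Book value $25,660.
Year 6: $77,220 × 5/55 = $7,020. Book value $18,640.
Accumulated through year 6 = $81,820 − $18,640 = $63,180.

$63,180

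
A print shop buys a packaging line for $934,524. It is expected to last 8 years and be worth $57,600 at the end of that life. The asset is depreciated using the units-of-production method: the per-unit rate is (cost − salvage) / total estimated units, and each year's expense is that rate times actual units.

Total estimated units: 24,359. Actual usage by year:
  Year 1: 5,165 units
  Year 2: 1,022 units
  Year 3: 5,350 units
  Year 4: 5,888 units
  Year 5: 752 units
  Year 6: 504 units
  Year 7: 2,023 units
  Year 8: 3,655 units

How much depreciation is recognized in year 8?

Depreciable base = $934,524 − $57,600 = $876,924.
Rate = $876,924 / 24,359 units = $36 per unit.
Year 1: 5,165 × $36 = $185,940. Book value $748,584.
Year 2: 1,022 × $36 = $36,792. Book value $711,792.
Year 3: 5,350 × $36 = $192,600. Book value $519,192.
Year 4: 5,888 × $36 = $211,968. Book value $307,224.
Year 5: 752 × $36 = $27,072. Book value $280,152.
Year 6: 504 × $36 = $18,144. Book value $262,008.
Year 7: 2,023 × $36 = $72,828. Book value $189,180.
Year 8: 3,655 × $36 = $131,580. Book value $57,600.

$131,580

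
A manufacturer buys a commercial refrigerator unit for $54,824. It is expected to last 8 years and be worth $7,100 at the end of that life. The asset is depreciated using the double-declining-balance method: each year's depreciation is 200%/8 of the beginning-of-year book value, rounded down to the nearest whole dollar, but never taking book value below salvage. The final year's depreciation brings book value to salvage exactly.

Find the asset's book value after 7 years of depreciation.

$7,320

Depreciable base = $54,824 − $7,100 = $47,724.
Year 1: ⌊$54,824 × 200%/8⌋ = $13,706. Book value $41,118.
Year 2: ⌊$41,118 × 200%/8⌋ = $10,279. Book value $30,839.
Year 3: ⌊$30,839 × 200%/8⌋ = $7,709. Book value $23,130.
Year 4: ⌊$23,130 × 200%/8⌋ = $5,782. Book value $17,348.
Year 5: ⌊$17,348 × 200%/8⌋ = $4,337. Book value $13,011.
Year 6: ⌊$13,011 × 200%/8⌋ = $3,252. Book value $9,759.
Year 7: ⌊$9,759 × 200%/8⌋ = $2,439. Book value $7,320.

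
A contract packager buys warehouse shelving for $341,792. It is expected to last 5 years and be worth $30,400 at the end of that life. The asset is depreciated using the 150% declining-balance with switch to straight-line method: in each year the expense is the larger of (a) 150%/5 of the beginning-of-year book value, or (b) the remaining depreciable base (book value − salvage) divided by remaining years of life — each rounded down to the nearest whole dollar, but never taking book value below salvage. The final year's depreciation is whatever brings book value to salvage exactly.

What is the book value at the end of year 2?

Depreciable base = $341,792 − $30,400 = $311,392.
Year 1: DB = ⌊$341,792 × 150%/5⌋ = $102,537; SL = ⌊$311,392/5⌋ = $62,278 → take DB $102,537. Book value $239,255.
Year 2: DB = ⌊$239,255 × 150%/5⌋ = $71,776; SL = ⌊$208,855/4⌋ = $52,213 → take DB $71,776. Book value $167,479.

$167,479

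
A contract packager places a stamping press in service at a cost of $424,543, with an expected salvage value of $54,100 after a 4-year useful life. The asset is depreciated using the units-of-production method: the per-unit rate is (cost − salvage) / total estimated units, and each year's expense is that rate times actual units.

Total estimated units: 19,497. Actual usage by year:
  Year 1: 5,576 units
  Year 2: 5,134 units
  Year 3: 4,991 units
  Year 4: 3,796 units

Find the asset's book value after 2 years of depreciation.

$221,053

Depreciable base = $424,543 − $54,100 = $370,443.
Rate = $370,443 / 19,497 units = $19 per unit.
Year 1: 5,576 × $19 = $105,944. Book value $318,599.
Year 2: 5,134 × $19 = $97,546. Book value $221,053.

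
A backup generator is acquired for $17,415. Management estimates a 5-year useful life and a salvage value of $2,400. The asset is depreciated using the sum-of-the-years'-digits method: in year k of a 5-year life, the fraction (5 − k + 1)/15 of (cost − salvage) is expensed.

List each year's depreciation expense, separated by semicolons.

Depreciable base = $17,415 − $2,400 = $15,015.
Sum of the years' digits = 5+4+3+2+1 = 15.
Year 1: $15,015 × 5/15 = $5,005. Book value $12,410.
Year 2: $15,015 × 4/15 = $4,004. Book value $8,406.
Year 3: $15,015 × 3/15 = $3,003. Book value $5,403.
Year 4: $15,015 × 2/15 = $2,002. Book value $3,401.
Year 5: $15,015 × 1/15 = $1,001. Book value $2,400.

$5,005; $4,004; $3,003; $2,002; $1,001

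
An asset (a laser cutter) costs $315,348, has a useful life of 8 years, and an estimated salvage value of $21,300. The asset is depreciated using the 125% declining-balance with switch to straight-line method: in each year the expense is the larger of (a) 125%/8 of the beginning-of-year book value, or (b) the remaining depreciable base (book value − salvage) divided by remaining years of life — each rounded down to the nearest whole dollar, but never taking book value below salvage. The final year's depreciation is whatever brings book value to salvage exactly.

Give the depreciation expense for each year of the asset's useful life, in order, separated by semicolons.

$49,273; $41,574; $35,078; $33,624; $33,624; $33,625; $33,625; $33,625

Depreciable base = $315,348 − $21,300 = $294,048.
Year 1: DB = ⌊$315,348 × 125%/8⌋ = $49,273; SL = ⌊$294,048/8⌋ = $36,756 → take DB $49,273. Book value $266,075.
Year 2: DB = ⌊$266,075 × 125%/8⌋ = $41,574; SL = ⌊$244,775/7⌋ = $34,967 → take DB $41,574. Book value $224,501.
Year 3: DB = ⌊$224,501 × 125%/8⌋ = $35,078; SL = ⌊$203,201/6⌋ = $33,866 → take DB $35,078. Book value $189,423.
Year 4: DB = ⌊$189,423 × 125%/8⌋ = $29,597; SL = ⌊$168,123/5⌋ = $33,624 → take SL $33,624. Book value $155,799.
Year 5: DB = ⌊$155,799 × 125%/8⌋ = $24,343; SL = ⌊$134,499/4⌋ = $33,624 → take SL $33,624. Book value $122,175.
Year 6: DB = ⌊$122,175 × 125%/8⌋ = $19,089; SL = ⌊$100,875/3⌋ = $33,625 → take SL $33,625. Book value $88,550.
Year 7: DB = ⌊$88,550 × 125%/8⌋ = $13,835; SL = ⌊$67,250/2⌋ = $33,625 → take SL $33,625. Book value $54,925.
Year 8 (final): $54,925 − $21,300 = $33,625. Book value $21,300.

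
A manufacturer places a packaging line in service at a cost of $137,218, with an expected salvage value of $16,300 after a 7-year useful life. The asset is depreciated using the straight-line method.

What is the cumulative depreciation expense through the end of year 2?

Depreciable base = $137,218 − $16,300 = $120,918.
Annual expense = $120,918 / 7 = $17,274.
End of year 1: book value $119,944.
End of year 2: book value $102,670.
Accumulated through year 2 = $137,218 − $102,670 = $34,548.

$34,548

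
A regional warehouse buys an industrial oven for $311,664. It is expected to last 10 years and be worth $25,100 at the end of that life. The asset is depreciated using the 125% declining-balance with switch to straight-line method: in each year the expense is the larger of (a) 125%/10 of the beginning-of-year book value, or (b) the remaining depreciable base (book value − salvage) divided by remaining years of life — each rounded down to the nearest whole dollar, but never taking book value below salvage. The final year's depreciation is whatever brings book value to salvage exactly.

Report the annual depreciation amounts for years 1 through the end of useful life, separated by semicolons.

Depreciable base = $311,664 − $25,100 = $286,564.
Year 1: DB = ⌊$311,664 × 125%/10⌋ = $38,958; SL = ⌊$286,564/10⌋ = $28,656 → take DB $38,958. Book value $272,706.
Year 2: DB = ⌊$272,706 × 125%/10⌋ = $34,088; SL = ⌊$247,606/9⌋ = $27,511 → take DB $34,088. Book value $238,618.
Year 3: DB = ⌊$238,618 × 125%/10⌋ = $29,827; SL = ⌊$213,518/8⌋ = $26,689 → take DB $29,827. Book value $208,791.
Year 4: DB = ⌊$208,791 × 125%/10⌋ = $26,098; SL = ⌊$183,691/7⌋ = $26,241 → take SL $26,241. Book value $182,550.
Year 5: DB = ⌊$182,550 × 125%/10⌋ = $22,818; SL = ⌊$157,450/6⌋ = $26,241 → take SL $26,241. Book value $156,309.
Year 6: DB = ⌊$156,309 × 125%/10⌋ = $19,538; SL = ⌊$131,209/5⌋ = $26,241 → take SL $26,241. Book value $130,068.
Year 7: DB = ⌊$130,068 × 125%/10⌋ = $16,258; SL = ⌊$104,968/4⌋ = $26,242 → take SL $26,242. Book value $103,826.
Year 8: DB = ⌊$103,826 × 125%/10⌋ = $12,978; SL = ⌊$78,726/3⌋ = $26,242 → take SL $26,242. Book value $77,584.
Year 9: DB = ⌊$77,584 × 125%/10⌋ = $9,698; SL = ⌊$52,484/2⌋ = $26,242 → take SL $26,242. Book value $51,342.
Year 10 (final): $51,342 − $25,100 = $26,242. Book value $25,100.

$38,958; $34,088; $29,827; $26,241; $26,241; $26,241; $26,242; $26,242; $26,242; $26,242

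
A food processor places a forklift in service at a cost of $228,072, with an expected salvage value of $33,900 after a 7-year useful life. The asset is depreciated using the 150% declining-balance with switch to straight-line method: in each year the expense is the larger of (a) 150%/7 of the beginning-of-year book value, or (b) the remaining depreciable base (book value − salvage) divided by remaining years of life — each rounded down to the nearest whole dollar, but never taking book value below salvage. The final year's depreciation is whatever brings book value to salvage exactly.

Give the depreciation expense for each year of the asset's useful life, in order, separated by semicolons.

Depreciable base = $228,072 − $33,900 = $194,172.
Year 1: DB = ⌊$228,072 × 150%/7⌋ = $48,872; SL = ⌊$194,172/7⌋ = $27,738 → take DB $48,872. Book value $179,200.
Year 2: DB = ⌊$179,200 × 150%/7⌋ = $38,400; SL = ⌊$145,300/6⌋ = $24,216 → take DB $38,400. Book value $140,800.
Year 3: DB = ⌊$140,800 × 150%/7⌋ = $30,171; SL = ⌊$106,900/5⌋ = $21,380 → take DB $30,171. Book value $110,629.
Year 4: DB = ⌊$110,629 × 150%/7⌋ = $23,706; SL = ⌊$76,729/4⌋ = $19,182 → take DB $23,706. Book value $86,923.
Year 5: DB = ⌊$86,923 × 150%/7⌋ = $18,626; SL = ⌊$53,023/3⌋ = $17,674 → take DB $18,626. Book value $68,297.
Year 6: DB = ⌊$68,297 × 150%/7⌋ = $14,635; SL = ⌊$34,397/2⌋ = $17,198 → take SL $17,198. Book value $51,099.
Year 7 (final): $51,099 − $33,900 = $17,199. Book value $33,900.

$48,872; $38,400; $30,171; $23,706; $18,626; $17,198; $17,199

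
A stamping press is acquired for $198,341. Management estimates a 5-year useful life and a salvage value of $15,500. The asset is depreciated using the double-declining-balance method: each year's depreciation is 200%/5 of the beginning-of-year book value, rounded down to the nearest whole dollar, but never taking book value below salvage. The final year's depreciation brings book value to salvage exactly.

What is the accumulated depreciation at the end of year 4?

Depreciable base = $198,341 − $15,500 = $182,841.
Year 1: ⌊$198,341 × 200%/5⌋ = $79,336. Book value $119,005.
Year 2: ⌊$119,005 × 200%/5⌋ = $47,602. Book value $71,403.
Year 3: ⌊$71,403 × 200%/5⌋ = $28,561. Book value $42,842.
Year 4: ⌊$42,842 × 200%/5⌋ = $17,136. Book value $25,706.
Accumulated through year 4 = $198,341 − $25,706 = $172,635.

$172,635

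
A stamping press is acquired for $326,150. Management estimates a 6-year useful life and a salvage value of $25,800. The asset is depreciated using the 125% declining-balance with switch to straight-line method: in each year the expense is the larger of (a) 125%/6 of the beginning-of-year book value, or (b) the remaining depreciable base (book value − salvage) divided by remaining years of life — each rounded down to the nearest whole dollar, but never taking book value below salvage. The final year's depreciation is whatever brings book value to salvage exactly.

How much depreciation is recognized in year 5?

$44,653

Depreciable base = $326,150 − $25,800 = $300,350.
Year 1: DB = ⌊$326,150 × 125%/6⌋ = $67,947; SL = ⌊$300,350/6⌋ = $50,058 → take DB $67,947. Book value $258,203.
Year 2: DB = ⌊$258,203 × 125%/6⌋ = $53,792; SL = ⌊$232,403/5⌋ = $46,480 → take DB $53,792. Book value $204,411.
Year 3: DB = ⌊$204,411 × 125%/6⌋ = $42,585; SL = ⌊$178,611/4⌋ = $44,652 → take SL $44,652. Book value $159,759.
Year 4: DB = ⌊$159,759 × 125%/6⌋ = $33,283; SL = ⌊$133,959/3⌋ = $44,653 → take SL $44,653. Book value $115,106.
Year 5: DB = ⌊$115,106 × 125%/6⌋ = $23,980; SL = ⌊$89,306/2⌋ = $44,653 → take SL $44,653. Book value $70,453.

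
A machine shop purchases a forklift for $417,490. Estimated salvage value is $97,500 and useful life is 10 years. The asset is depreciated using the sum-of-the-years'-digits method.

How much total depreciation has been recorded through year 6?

$261,810

Depreciable base = $417,490 − $97,500 = $319,990.
Sum of the years' digits = 10+9+8+7+6+5+4+3+2+1 = 55.
Year 1: $319,990 × 10/55 = $58,180. Book value $359,310.
Year 2: $319,990 × 9/55 = $52,362. Book value $306,948.
Year 3: $319,990 × 8/55 = $46,544. Book value $260,404.
Year 4: $319,990 × 7/55 = $40,726. Book value $219,678.
Year 5: $319,990 × 6/55 = $34,908. Book value $184,770.
Year 6: $319,990 × 5/55 = $29,090. Book value $155,680.
Accumulated through year 6 = $417,490 − $155,680 = $261,810.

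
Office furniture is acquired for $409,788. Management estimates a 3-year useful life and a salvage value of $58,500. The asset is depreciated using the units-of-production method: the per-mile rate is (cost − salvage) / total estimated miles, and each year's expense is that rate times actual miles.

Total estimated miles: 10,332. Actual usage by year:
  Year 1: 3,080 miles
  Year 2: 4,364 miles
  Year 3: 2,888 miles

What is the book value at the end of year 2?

$156,692

Depreciable base = $409,788 − $58,500 = $351,288.
Rate = $351,288 / 10,332 miles = $34 per mile.
Year 1: 3,080 × $34 = $104,720. Book value $305,068.
Year 2: 4,364 × $34 = $148,376. Book value $156,692.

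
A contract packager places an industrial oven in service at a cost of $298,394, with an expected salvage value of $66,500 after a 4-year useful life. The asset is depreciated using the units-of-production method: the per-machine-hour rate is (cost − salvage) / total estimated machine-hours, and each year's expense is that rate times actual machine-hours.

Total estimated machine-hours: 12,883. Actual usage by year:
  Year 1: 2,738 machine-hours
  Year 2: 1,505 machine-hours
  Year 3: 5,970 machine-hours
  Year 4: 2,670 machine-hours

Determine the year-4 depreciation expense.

Depreciable base = $298,394 − $66,500 = $231,894.
Rate = $231,894 / 12,883 machine-hours = $18 per machine-hour.
Year 1: 2,738 × $18 = $49,284. Book value $249,110.
Year 2: 1,505 × $18 = $27,090. Book value $222,020.
Year 3: 5,970 × $18 = $107,460. Book value $114,560.
Year 4: 2,670 × $18 = $48,060. Book value $66,500.

$48,060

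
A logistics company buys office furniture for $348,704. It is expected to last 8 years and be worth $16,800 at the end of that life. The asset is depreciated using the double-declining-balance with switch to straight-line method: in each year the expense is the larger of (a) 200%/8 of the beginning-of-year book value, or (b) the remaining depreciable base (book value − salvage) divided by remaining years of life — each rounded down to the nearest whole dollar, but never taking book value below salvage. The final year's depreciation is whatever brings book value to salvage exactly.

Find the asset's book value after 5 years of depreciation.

Depreciable base = $348,704 − $16,800 = $331,904.
Year 1: DB = ⌊$348,704 × 200%/8⌋ = $87,176; SL = ⌊$331,904/8⌋ = $41,488 → take DB $87,176. Book value $261,528.
Year 2: DB = ⌊$261,528 × 200%/8⌋ = $65,382; SL = ⌊$244,728/7⌋ = $34,961 → take DB $65,382. Book value $196,146.
Year 3: DB = ⌊$196,146 × 200%/8⌋ = $49,036; SL = ⌊$179,346/6⌋ = $29,891 → take DB $49,036. Book value $147,110.
Year 4: DB = ⌊$147,110 × 200%/8⌋ = $36,777; SL = ⌊$130,310/5⌋ = $26,062 → take DB $36,777. Book value $110,333.
Year 5: DB = ⌊$110,333 × 200%/8⌋ = $27,583; SL = ⌊$93,533/4⌋ = $23,383 → take DB $27,583. Book value $82,750.

$82,750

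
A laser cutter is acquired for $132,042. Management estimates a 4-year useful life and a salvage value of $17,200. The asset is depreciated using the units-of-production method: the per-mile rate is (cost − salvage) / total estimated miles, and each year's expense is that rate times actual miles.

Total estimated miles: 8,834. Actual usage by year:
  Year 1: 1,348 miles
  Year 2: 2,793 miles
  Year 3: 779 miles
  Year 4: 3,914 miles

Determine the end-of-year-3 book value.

$68,082

Depreciable base = $132,042 − $17,200 = $114,842.
Rate = $114,842 / 8,834 miles = $13 per mile.
Year 1: 1,348 × $13 = $17,524. Book value $114,518.
Year 2: 2,793 × $13 = $36,309. Book value $78,209.
Year 3: 779 × $13 = $10,127. Book value $68,082.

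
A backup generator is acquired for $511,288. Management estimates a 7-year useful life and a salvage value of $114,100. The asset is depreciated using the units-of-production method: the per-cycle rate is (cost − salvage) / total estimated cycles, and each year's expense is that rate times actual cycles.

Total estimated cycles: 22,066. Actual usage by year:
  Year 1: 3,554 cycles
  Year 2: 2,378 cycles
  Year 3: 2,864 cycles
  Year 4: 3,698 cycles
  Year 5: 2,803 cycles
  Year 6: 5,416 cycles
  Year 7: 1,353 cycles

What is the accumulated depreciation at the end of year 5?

$275,346

Depreciable base = $511,288 − $114,100 = $397,188.
Rate = $397,188 / 22,066 cycles = $18 per cycle.
Year 1: 3,554 × $18 = $63,972. Book value $447,316.
Year 2: 2,378 × $18 = $42,804. Book value $404,512.
Year 3: 2,864 × $18 = $51,552. Book value $352,960.
Year 4: 3,698 × $18 = $66,564. Book value $286,396.
Year 5: 2,803 × $18 = $50,454. Book value $235,942.
Accumulated through year 5 = $511,288 − $235,942 = $275,346.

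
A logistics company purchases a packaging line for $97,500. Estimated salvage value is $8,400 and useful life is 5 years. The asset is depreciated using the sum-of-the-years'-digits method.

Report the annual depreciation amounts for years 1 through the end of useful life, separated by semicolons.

$29,700; $23,760; $17,820; $11,880; $5,940

Depreciable base = $97,500 − $8,400 = $89,100.
Sum of the years' digits = 5+4+3+2+1 = 15.
Year 1: $89,100 × 5/15 = $29,700. Book value $67,800.
Year 2: $89,100 × 4/15 = $23,760. Book value $44,040.
Year 3: $89,100 × 3/15 = $17,820. Book value $26,220.
Year 4: $89,100 × 2/15 = $11,880. Book value $14,340.
Year 5: $89,100 × 1/15 = $5,940. Book value $8,400.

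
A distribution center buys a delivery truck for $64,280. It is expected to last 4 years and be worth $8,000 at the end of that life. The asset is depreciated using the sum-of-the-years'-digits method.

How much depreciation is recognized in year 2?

$16,884

Depreciable base = $64,280 − $8,000 = $56,280.
Sum of the years' digits = 4+3+2+1 = 10.
Year 1: $56,280 × 4/10 = $22,512. Book value $41,768.
Year 2: $56,280 × 3/10 = $16,884. Book value $24,884.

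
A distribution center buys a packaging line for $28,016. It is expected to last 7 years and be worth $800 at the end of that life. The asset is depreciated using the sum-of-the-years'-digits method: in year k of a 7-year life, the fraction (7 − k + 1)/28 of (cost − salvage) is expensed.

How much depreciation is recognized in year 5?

Depreciable base = $28,016 − $800 = $27,216.
Sum of the years' digits = 7+6+5+4+3+2+1 = 28.
Year 1: $27,216 × 7/28 = $6,804. Book value $21,212.
Year 2: $27,216 × 6/28 = $5,832. Book value $15,380.
Year 3: $27,216 × 5/28 = $4,860. Book value $10,520.
Year 4: $27,216 × 4/28 = $3,888. Book value $6,632.
Year 5: $27,216 × 3/28 = $2,916. Book value $3,716.

$2,916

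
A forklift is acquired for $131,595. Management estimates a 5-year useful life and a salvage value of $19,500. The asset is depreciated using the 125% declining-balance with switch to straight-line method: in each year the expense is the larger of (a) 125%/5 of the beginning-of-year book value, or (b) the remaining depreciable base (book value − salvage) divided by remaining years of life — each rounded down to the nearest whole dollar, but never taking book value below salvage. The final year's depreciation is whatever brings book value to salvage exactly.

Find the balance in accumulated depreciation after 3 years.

Depreciable base = $131,595 − $19,500 = $112,095.
Year 1: DB = ⌊$131,595 × 125%/5⌋ = $32,898; SL = ⌊$112,095/5⌋ = $22,419 → take DB $32,898. Book value $98,697.
Year 2: DB = ⌊$98,697 × 125%/5⌋ = $24,674; SL = ⌊$79,197/4⌋ = $19,799 → take DB $24,674. Book value $74,023.
Year 3: DB = ⌊$74,023 × 125%/5⌋ = $18,505; SL = ⌊$54,523/3⌋ = $18,174 → take DB $18,505. Book value $55,518.
Accumulated through year 3 = $131,595 − $55,518 = $76,077.

$76,077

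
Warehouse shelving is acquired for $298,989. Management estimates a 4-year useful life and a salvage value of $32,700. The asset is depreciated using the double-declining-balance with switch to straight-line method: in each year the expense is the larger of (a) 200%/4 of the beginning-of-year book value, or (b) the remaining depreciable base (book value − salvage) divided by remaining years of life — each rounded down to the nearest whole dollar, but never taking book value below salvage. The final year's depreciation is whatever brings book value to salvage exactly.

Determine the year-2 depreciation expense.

Depreciable base = $298,989 − $32,700 = $266,289.
Year 1: DB = ⌊$298,989 × 200%/4⌋ = $149,494; SL = ⌊$266,289/4⌋ = $66,572 → take DB $149,494. Book value $149,495.
Year 2: DB = ⌊$149,495 × 200%/4⌋ = $74,747; SL = ⌊$116,795/3⌋ = $38,931 → take DB $74,747. Book value $74,748.

$74,747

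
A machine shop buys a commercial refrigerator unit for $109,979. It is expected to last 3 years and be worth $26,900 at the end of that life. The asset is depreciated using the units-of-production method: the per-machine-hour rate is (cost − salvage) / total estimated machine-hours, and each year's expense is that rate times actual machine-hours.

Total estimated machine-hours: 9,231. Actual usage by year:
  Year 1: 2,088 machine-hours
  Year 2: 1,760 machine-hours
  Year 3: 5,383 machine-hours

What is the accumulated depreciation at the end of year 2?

$34,632

Depreciable base = $109,979 − $26,900 = $83,079.
Rate = $83,079 / 9,231 machine-hours = $9 per machine-hour.
Year 1: 2,088 × $9 = $18,792. Book value $91,187.
Year 2: 1,760 × $9 = $15,840. Book value $75,347.
Accumulated through year 2 = $109,979 − $75,347 = $34,632.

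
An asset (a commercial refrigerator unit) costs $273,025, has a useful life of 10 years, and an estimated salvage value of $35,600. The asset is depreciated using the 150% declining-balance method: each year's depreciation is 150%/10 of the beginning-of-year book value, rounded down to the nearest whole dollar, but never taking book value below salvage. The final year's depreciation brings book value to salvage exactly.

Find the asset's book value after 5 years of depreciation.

Depreciable base = $273,025 − $35,600 = $237,425.
Year 1: ⌊$273,025 × 150%/10⌋ = $40,953. Book value $232,072.
Year 2: ⌊$232,072 × 150%/10⌋ = $34,810. Book value $197,262.
Year 3: ⌊$197,262 × 150%/10⌋ = $29,589. Book value $167,673.
Year 4: ⌊$167,673 × 150%/10⌋ = $25,150. Book value $142,523.
Year 5: ⌊$142,523 × 150%/10⌋ = $21,378. Book value $121,145.

$121,145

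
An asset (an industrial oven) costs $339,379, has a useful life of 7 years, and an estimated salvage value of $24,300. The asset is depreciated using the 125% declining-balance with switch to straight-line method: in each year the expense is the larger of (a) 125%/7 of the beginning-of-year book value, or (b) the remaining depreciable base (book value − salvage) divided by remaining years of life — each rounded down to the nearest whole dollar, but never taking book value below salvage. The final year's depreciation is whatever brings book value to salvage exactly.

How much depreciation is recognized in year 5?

$40,939

Depreciable base = $339,379 − $24,300 = $315,079.
Year 1: DB = ⌊$339,379 × 125%/7⌋ = $60,603; SL = ⌊$315,079/7⌋ = $45,011 → take DB $60,603. Book value $278,776.
Year 2: DB = ⌊$278,776 × 125%/7⌋ = $49,781; SL = ⌊$254,476/6⌋ = $42,412 → take DB $49,781. Book value $228,995.
Year 3: DB = ⌊$228,995 × 125%/7⌋ = $40,891; SL = ⌊$204,695/5⌋ = $40,939 → take SL $40,939. Book value $188,056.
Year 4: DB = ⌊$188,056 × 125%/7⌋ = $33,581; SL = ⌊$163,756/4⌋ = $40,939 → take SL $40,939. Book value $147,117.
Year 5: DB = ⌊$147,117 × 125%/7⌋ = $26,270; SL = ⌊$122,817/3⌋ = $40,939 → take SL $40,939. Book value $106,178.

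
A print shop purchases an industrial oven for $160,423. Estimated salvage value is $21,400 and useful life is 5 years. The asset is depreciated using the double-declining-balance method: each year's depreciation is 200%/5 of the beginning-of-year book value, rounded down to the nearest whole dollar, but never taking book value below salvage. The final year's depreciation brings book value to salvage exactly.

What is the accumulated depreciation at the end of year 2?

$102,670

Depreciable base = $160,423 − $21,400 = $139,023.
Year 1: ⌊$160,423 × 200%/5⌋ = $64,169. Book value $96,254.
Year 2: ⌊$96,254 × 200%/5⌋ = $38,501. Book value $57,753.
Accumulated through year 2 = $160,423 − $57,753 = $102,670.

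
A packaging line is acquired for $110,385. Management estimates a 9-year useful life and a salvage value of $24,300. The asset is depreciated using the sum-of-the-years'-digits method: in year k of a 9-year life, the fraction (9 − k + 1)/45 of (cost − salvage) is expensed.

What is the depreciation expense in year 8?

$3,826

Depreciable base = $110,385 − $24,300 = $86,085.
Sum of the years' digits = 9+8+7+6+5+4+3+2+1 = 45.
Year 1: $86,085 × 9/45 = $17,217. Book value $93,168.
Year 2: $86,085 × 8/45 = $15,304. Book value $77,864.
Year 3: $86,085 × 7/45 = $13,391. Book value $64,473.
Year 4: $86,085 × 6/45 = $11,478. Book value $52,995.
Year 5: $86,085 × 5/45 = $9,565. Book value $43,430.
Year 6: $86,085 × 4/45 = $7,652. Book value $35,778.
Year 7: $86,085 × 3/45 = $5,739. Book value $30,039.
Year 8: $86,085 × 2/45 = $3,826. Book value $26,213.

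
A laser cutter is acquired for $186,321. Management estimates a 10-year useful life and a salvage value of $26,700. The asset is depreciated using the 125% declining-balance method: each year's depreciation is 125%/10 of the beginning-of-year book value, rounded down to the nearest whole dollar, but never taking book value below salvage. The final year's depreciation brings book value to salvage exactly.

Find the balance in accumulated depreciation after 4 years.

$77,101

Depreciable base = $186,321 − $26,700 = $159,621.
Year 1: ⌊$186,321 × 125%/10⌋ = $23,290. Book value $163,031.
Year 2: ⌊$163,031 × 125%/10⌋ = $20,378. Book value $142,653.
Year 3: ⌊$142,653 × 125%/10⌋ = $17,831. Book value $124,822.
Year 4: ⌊$124,822 × 125%/10⌋ = $15,602. Book value $109,220.
Accumulated through year 4 = $186,321 − $109,220 = $77,101.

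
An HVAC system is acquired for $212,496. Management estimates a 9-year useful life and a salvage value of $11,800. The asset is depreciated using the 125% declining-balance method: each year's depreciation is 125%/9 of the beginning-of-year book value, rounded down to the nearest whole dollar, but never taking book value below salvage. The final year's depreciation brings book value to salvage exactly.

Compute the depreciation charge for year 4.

Depreciable base = $212,496 − $11,800 = $200,696.
Year 1: ⌊$212,496 × 125%/9⌋ = $29,513. Book value $182,983.
Year 2: ⌊$182,983 × 125%/9⌋ = $25,414. Book value $157,569.
Year 3: ⌊$157,569 × 125%/9⌋ = $21,884. Book value $135,685.
Year 4: ⌊$135,685 × 125%/9⌋ = $18,845. Book value $116,840.

$18,845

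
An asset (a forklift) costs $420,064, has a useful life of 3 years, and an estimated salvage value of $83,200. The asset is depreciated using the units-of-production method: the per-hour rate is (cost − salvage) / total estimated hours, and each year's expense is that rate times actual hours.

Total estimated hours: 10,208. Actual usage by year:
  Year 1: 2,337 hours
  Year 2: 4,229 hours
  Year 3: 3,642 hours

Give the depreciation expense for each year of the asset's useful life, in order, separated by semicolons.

$77,121; $139,557; $120,186

Depreciable base = $420,064 − $83,200 = $336,864.
Rate = $336,864 / 10,208 hours = $33 per hour.
Year 1: 2,337 × $33 = $77,121. Book value $342,943.
Year 2: 4,229 × $33 = $139,557. Book value $203,386.
Year 3: 3,642 × $33 = $120,186. Book value $83,200.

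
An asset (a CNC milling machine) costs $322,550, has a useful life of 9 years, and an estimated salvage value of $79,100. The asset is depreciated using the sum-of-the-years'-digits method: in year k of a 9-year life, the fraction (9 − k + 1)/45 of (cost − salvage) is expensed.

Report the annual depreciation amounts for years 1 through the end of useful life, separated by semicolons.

$48,690; $43,280; $37,870; $32,460; $27,050; $21,640; $16,230; $10,820; $5,410

Depreciable base = $322,550 − $79,100 = $243,450.
Sum of the years' digits = 9+8+7+6+5+4+3+2+1 = 45.
Year 1: $243,450 × 9/45 = $48,690. Book value $273,860.
Year 2: $243,450 × 8/45 = $43,280. Book value $230,580.
Year 3: $243,450 × 7/45 = $37,870. Book value $192,710.
Year 4: $243,450 × 6/45 = $32,460. Book value $160,250.
Year 5: $243,450 × 5/45 = $27,050. Book value $133,200.
Year 6: $243,450 × 4/45 = $21,640. Book value $111,560.
Year 7: $243,450 × 3/45 = $16,230. Book value $95,330.
Year 8: $243,450 × 2/45 = $10,820. Book value $84,510.
Year 9: $243,450 × 1/45 = $5,410. Book value $79,100.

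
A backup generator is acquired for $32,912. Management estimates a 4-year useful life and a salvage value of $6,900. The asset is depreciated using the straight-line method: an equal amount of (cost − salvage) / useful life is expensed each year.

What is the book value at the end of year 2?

$19,906

Depreciable base = $32,912 − $6,900 = $26,012.
Annual expense = $26,012 / 4 = $6,503.
End of year 1: book value $26,409.
End of year 2: book value $19,906.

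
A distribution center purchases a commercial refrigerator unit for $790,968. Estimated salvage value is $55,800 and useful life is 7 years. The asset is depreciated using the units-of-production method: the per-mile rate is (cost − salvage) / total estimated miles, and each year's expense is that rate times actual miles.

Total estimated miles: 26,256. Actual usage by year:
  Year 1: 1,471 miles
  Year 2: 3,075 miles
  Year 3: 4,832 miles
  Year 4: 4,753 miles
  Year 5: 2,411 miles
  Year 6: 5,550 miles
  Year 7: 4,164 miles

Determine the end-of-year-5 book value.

Depreciable base = $790,968 − $55,800 = $735,168.
Rate = $735,168 / 26,256 miles = $28 per mile.
Year 1: 1,471 × $28 = $41,188. Book value $749,780.
Year 2: 3,075 × $28 = $86,100. Book value $663,680.
Year 3: 4,832 × $28 = $135,296. Book value $528,384.
Year 4: 4,753 × $28 = $133,084. Book value $395,300.
Year 5: 2,411 × $28 = $67,508. Book value $327,792.

$327,792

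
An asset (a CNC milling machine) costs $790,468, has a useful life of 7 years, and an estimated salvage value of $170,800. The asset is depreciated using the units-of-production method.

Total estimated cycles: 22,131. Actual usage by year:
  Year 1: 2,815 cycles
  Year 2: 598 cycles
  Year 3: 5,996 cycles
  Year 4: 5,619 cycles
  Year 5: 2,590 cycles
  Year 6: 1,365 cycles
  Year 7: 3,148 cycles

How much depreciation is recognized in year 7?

Depreciable base = $790,468 − $170,800 = $619,668.
Rate = $619,668 / 22,131 cycles = $28 per cycle.
Year 1: 2,815 × $28 = $78,820. Book value $711,648.
Year 2: 598 × $28 = $16,744. Book value $694,904.
Year 3: 5,996 × $28 = $167,888. Book value $527,016.
Year 4: 5,619 × $28 = $157,332. Book value $369,684.
Year 5: 2,590 × $28 = $72,520. Book value $297,164.
Year 6: 1,365 × $28 = $38,220. Book value $258,944.
Year 7: 3,148 × $28 = $88,144. Book value $170,800.

$88,144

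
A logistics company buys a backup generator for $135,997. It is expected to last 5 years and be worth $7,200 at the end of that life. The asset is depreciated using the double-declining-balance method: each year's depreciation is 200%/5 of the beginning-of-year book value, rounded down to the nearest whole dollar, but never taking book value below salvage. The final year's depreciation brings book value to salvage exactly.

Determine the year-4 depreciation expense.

Depreciable base = $135,997 − $7,200 = $128,797.
Year 1: ⌊$135,997 × 200%/5⌋ = $54,398. Book value $81,599.
Year 2: ⌊$81,599 × 200%/5⌋ = $32,639. Book value $48,960.
Year 3: ⌊$48,960 × 200%/5⌋ = $19,584. Book value $29,376.
Year 4: ⌊$29,376 × 200%/5⌋ = $11,750. Book value $17,626.

$11,750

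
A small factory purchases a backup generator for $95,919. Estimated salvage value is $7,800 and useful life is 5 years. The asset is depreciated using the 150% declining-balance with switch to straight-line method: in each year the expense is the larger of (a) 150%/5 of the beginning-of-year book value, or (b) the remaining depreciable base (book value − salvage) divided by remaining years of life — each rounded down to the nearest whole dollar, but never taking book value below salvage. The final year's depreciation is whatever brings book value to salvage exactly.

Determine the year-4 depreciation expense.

$12,550

Depreciable base = $95,919 − $7,800 = $88,119.
Year 1: DB = ⌊$95,919 × 150%/5⌋ = $28,775; SL = ⌊$88,119/5⌋ = $17,623 → take DB $28,775. Book value $67,144.
Year 2: DB = ⌊$67,144 × 150%/5⌋ = $20,143; SL = ⌊$59,344/4⌋ = $14,836 → take DB $20,143. Book value $47,001.
Year 3: DB = ⌊$47,001 × 150%/5⌋ = $14,100; SL = ⌊$39,201/3⌋ = $13,067 → take DB $14,100. Book value $32,901.
Year 4: DB = ⌊$32,901 × 150%/5⌋ = $9,870; SL = ⌊$25,101/2⌋ = $12,550 → take SL $12,550. Book value $20,351.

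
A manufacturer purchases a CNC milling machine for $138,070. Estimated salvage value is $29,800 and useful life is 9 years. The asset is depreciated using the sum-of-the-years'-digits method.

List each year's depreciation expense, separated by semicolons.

$21,654; $19,248; $16,842; $14,436; $12,030; $9,624; $7,218; $4,812; $2,406

Depreciable base = $138,070 − $29,800 = $108,270.
Sum of the years' digits = 9+8+7+6+5+4+3+2+1 = 45.
Year 1: $108,270 × 9/45 = $21,654. Book value $116,416.
Year 2: $108,270 × 8/45 = $19,248. Book value $97,168.
Year 3: $108,270 × 7/45 = $16,842. Book value $80,326.
Year 4: $108,270 × 6/45 = $14,436. Book value $65,890.
Year 5: $108,270 × 5/45 = $12,030. Book value $53,860.
Year 6: $108,270 × 4/45 = $9,624. Book value $44,236.
Year 7: $108,270 × 3/45 = $7,218. Book value $37,018.
Year 8: $108,270 × 2/45 = $4,812. Book value $32,206.
Year 9: $108,270 × 1/45 = $2,406. Book value $29,800.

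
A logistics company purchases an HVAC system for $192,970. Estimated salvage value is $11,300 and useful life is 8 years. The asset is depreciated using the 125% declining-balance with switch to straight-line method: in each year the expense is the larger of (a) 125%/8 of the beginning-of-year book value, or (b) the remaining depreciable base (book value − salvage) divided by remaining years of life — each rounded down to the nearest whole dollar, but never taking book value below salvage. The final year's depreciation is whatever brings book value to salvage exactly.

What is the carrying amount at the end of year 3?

Depreciable base = $192,970 − $11,300 = $181,670.
Year 1: DB = ⌊$192,970 × 125%/8⌋ = $30,151; SL = ⌊$181,670/8⌋ = $22,708 → take DB $30,151. Book value $162,819.
Year 2: DB = ⌊$162,819 × 125%/8⌋ = $25,440; SL = ⌊$151,519/7⌋ = $21,645 → take DB $25,440. Book value $137,379.
Year 3: DB = ⌊$137,379 × 125%/8⌋ = $21,465; SL = ⌊$126,079/6⌋ = $21,013 → take DB $21,465. Book value $115,914.

$115,914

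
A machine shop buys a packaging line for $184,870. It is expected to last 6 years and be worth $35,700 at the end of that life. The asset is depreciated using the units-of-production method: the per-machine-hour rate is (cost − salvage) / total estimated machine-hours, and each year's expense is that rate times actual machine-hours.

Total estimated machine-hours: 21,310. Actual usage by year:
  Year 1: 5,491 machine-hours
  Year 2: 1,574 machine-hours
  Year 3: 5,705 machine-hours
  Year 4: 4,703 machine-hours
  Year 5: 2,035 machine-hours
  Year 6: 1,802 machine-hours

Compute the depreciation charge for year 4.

Depreciable base = $184,870 − $35,700 = $149,170.
Rate = $149,170 / 21,310 machine-hours = $7 per machine-hour.
Year 1: 5,491 × $7 = $38,437. Book value $146,433.
Year 2: 1,574 × $7 = $11,018. Book value $135,415.
Year 3: 5,705 × $7 = $39,935. Book value $95,480.
Year 4: 4,703 × $7 = $32,921. Book value $62,559.

$32,921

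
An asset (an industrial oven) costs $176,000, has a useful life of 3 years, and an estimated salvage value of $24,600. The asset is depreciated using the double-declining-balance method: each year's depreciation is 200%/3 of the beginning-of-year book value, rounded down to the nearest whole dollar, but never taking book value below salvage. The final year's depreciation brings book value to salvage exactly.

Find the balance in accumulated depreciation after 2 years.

Depreciable base = $176,000 − $24,600 = $151,400.
Year 1: ⌊$176,000 × 200%/3⌋ = $117,333. Book value $58,667.
Year 2: ⌊$58,667 × 200%/3⌋ = $39,111, capped at $34,067. Book value $24,600.
Accumulated through year 2 = $176,000 − $24,600 = $151,400.

$151,400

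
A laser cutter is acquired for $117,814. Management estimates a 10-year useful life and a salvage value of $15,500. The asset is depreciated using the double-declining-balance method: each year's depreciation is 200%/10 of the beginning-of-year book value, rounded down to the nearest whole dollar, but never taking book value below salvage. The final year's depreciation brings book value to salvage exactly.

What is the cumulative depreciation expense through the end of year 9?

$101,999

Depreciable base = $117,814 − $15,500 = $102,314.
Year 1: ⌊$117,814 × 200%/10⌋ = $23,562. Book value $94,252.
Year 2: ⌊$94,252 × 200%/10⌋ = $18,850. Book value $75,402.
Year 3: ⌊$75,402 × 200%/10⌋ = $15,080. Book value $60,322.
Year 4: ⌊$60,322 × 200%/10⌋ = $12,064. Book value $48,258.
Year 5: ⌊$48,258 × 200%/10⌋ = $9,651. Book value $38,607.
Year 6: ⌊$38,607 × 200%/10⌋ = $7,721. Book value $30,886.
Year 7: ⌊$30,886 × 200%/10⌋ = $6,177. Book value $24,709.
Year 8: ⌊$24,709 × 200%/10⌋ = $4,941. Book value $19,768.
Year 9: ⌊$19,768 × 200%/10⌋ = $3,953. Book value $15,815.
Accumulated through year 9 = $117,814 − $15,815 = $101,999.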